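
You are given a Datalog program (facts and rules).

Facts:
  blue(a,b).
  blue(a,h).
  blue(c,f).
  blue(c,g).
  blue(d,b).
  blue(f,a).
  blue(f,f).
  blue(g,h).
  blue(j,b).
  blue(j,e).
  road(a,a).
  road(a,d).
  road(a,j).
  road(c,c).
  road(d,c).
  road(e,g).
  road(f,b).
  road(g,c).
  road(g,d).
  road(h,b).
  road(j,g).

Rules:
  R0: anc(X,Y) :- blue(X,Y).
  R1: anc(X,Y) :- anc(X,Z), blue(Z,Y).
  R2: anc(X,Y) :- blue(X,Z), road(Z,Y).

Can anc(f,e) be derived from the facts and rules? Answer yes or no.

round 1: derive anc(a,b) via R0 from blue(a,b)
round 1: derive anc(a,h) via R0 from blue(a,h)
round 1: derive anc(c,f) via R0 from blue(c,f)
round 1: derive anc(c,g) via R0 from blue(c,g)
round 1: derive anc(d,b) via R0 from blue(d,b)
round 1: derive anc(f,a) via R0 from blue(f,a)
round 1: derive anc(f,f) via R0 from blue(f,f)
round 1: derive anc(g,h) via R0 from blue(g,h)
round 1: derive anc(j,b) via R0 from blue(j,b)
round 1: derive anc(j,e) via R0 from blue(j,e)
round 1: derive anc(c,b) via R2 from blue(c,f), road(f,b)
round 1: derive anc(c,c) via R2 from blue(c,g), road(g,c)
round 1: derive anc(c,d) via R2 from blue(c,g), road(g,d)
round 1: derive anc(f,b) via R2 from blue(f,f), road(f,b)
round 1: derive anc(f,d) via R2 from blue(f,a), road(a,d)
round 1: derive anc(f,j) via R2 from blue(f,a), road(a,j)
round 1: derive anc(g,b) via R2 from blue(g,h), road(h,b)
round 1: derive anc(j,g) via R2 from blue(j,e), road(e,g)
round 2: derive anc(c,a) via R1 from anc(c,f), blue(f,a)
round 2: derive anc(c,h) via R1 from anc(c,g), blue(g,h)
round 2: derive anc(f,e) via R1 from anc(f,j), blue(j,e)
round 2: derive anc(f,h) via R1 from anc(f,a), blue(a,h)
round 2: derive anc(j,h) via R1 from anc(j,g), blue(g,h)

yes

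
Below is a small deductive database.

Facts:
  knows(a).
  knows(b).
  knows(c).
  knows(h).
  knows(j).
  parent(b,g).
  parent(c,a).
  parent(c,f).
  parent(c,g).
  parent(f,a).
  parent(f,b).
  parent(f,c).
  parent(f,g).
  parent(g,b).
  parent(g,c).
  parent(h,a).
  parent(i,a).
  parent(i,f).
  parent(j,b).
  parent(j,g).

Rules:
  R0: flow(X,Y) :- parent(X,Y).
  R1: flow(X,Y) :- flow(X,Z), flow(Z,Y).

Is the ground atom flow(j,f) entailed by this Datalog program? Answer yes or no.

yes

round 1: derive flow(b,g) via R0 from parent(b,g)
round 1: derive flow(c,a) via R0 from parent(c,a)
round 1: derive flow(c,f) via R0 from parent(c,f)
round 1: derive flow(c,g) via R0 from parent(c,g)
round 1: derive flow(f,a) via R0 from parent(f,a)
round 1: derive flow(f,b) via R0 from parent(f,b)
round 1: derive flow(f,c) via R0 from parent(f,c)
round 1: derive flow(f,g) via R0 from parent(f,g)
round 1: derive flow(g,b) via R0 from parent(g,b)
round 1: derive flow(g,c) via R0 from parent(g,c)
round 1: derive flow(h,a) via R0 from parent(h,a)
round 1: derive flow(i,a) via R0 from parent(i,a)
round 1: derive flow(i,f) via R0 from parent(i,f)
round 1: derive flow(j,b) via R0 from parent(j,b)
round 1: derive flow(j,g) via R0 from parent(j,g)
round 2: derive flow(b,b) via R1 from flow(b,g), flow(g,b)
round 2: derive flow(b,c) via R1 from flow(b,g), flow(g,c)
round 2: derive flow(c,b) via R1 from flow(c,f), flow(f,b)
round 2: derive flow(c,c) via R1 from flow(c,f), flow(f,c)
round 2: derive flow(f,f) via R1 from flow(f,c), flow(c,f)
round 2: derive flow(g,a) via R1 from flow(g,c), flow(c,a)
round 2: derive flow(g,f) via R1 from flow(g,c), flow(c,f)
round 2: derive flow(g,g) via R1 from flow(g,b), flow(b,g)
round 2: derive flow(i,b) via R1 from flow(i,f), flow(f,b)
round 2: derive flow(i,c) via R1 from flow(i,f), flow(f,c)
round 2: derive flow(i,g) via R1 from flow(i,f), flow(f,g)
round 2: derive flow(j,c) via R1 from flow(j,g), flow(g,c)
round 3: derive flow(b,a) via R1 from flow(b,c), flow(c,a)
round 3: derive flow(b,f) via R1 from flow(b,c), flow(c,f)
round 3: derive flow(j,a) via R1 from flow(j,c), flow(c,a)
round 3: derive flow(j,f) via R1 from flow(j,c), flow(c,f)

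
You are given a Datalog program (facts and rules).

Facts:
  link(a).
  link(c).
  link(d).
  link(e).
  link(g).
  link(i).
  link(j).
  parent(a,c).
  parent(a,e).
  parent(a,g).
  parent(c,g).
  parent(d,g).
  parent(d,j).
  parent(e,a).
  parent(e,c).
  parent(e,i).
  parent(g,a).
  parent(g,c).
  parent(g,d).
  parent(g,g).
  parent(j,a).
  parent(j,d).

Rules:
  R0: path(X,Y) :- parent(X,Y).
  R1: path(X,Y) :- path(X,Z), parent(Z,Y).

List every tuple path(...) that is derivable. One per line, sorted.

round 1: derive path(a,c) via R0 from parent(a,c)
round 1: derive path(a,e) via R0 from parent(a,e)
round 1: derive path(a,g) via R0 from parent(a,g)
round 1: derive path(c,g) via R0 from parent(c,g)
round 1: derive path(d,g) via R0 from parent(d,g)
round 1: derive path(d,j) via R0 from parent(d,j)
round 1: derive path(e,a) via R0 from parent(e,a)
round 1: derive path(e,c) via R0 from parent(e,c)
round 1: derive path(e,i) via R0 from parent(e,i)
round 1: derive path(g,a) via R0 from parent(g,a)
round 1: derive path(g,c) via R0 from parent(g,c)
round 1: derive path(g,d) via R0 from parent(g,d)
round 1: derive path(g,g) via R0 from parent(g,g)
round 1: derive path(j,a) via R0 from parent(j,a)
round 1: derive path(j,d) via R0 from parent(j,d)
round 2: derive path(a,a) via R1 from path(a,e), parent(e,a)
round 2: derive path(a,d) via R1 from path(a,g), parent(g,d)
round 2: derive path(a,i) via R1 from path(a,e), parent(e,i)
round 2: derive path(c,a) via R1 from path(c,g), parent(g,a)
round 2: derive path(c,c) via R1 from path(c,g), parent(g,c)
round 2: derive path(c,d) via R1 from path(c,g), parent(g,d)
round 2: derive path(d,a) via R1 from path(d,g), parent(g,a)
round 2: derive path(d,c) via R1 from path(d,g), parent(g,c)
round 2: derive path(d,d) via R1 from path(d,g), parent(g,d)
round 2: derive path(e,e) via R1 from path(e,a), parent(a,e)
round 2: derive path(e,g) via R1 from path(e,a), parent(a,g)
round 2: derive path(g,e) via R1 from path(g,a), parent(a,e)
round 2: derive path(g,j) via R1 from path(g,d), parent(d,j)
round 2: derive path(j,c) via R1 from path(j,a), parent(a,c)
round 2: derive path(j,e) via R1 from path(j,a), parent(a,e)
round 2: derive path(j,g) via R1 from path(j,a), parent(a,g)
round 2: derive path(j,j) via R1 from path(j,d), parent(d,j)
round 3: derive path(a,j) via R1 from path(a,d), parent(d,j)
round 3: derive path(c,e) via R1 from path(c,a), parent(a,e)
round 3: derive path(c,j) via R1 from path(c,d), parent(d,j)
round 3: derive path(d,e) via R1 from path(d,a), parent(a,e)
round 3: derive path(e,d) via R1 from path(e,g), parent(g,d)
round 3: derive path(g,i) via R1 from path(g,e), parent(e,i)
round 3: derive path(j,i) via R1 from path(j,e), parent(e,i)
round 4: derive path(c,i) via R1 from path(c,e), parent(e,i)
round 4: derive path(d,i) via R1 from path(d,e), parent(e,i)
round 4: derive path(e,j) via R1 from path(e,d), parent(d,j)

path(a,a)
path(a,c)
path(a,d)
path(a,e)
path(a,g)
path(a,i)
path(a,j)
path(c,a)
path(c,c)
path(c,d)
path(c,e)
path(c,g)
path(c,i)
path(c,j)
path(d,a)
path(d,c)
path(d,d)
path(d,e)
path(d,g)
path(d,i)
path(d,j)
path(e,a)
path(e,c)
path(e,d)
path(e,e)
path(e,g)
path(e,i)
path(e,j)
path(g,a)
path(g,c)
path(g,d)
path(g,e)
path(g,g)
path(g,i)
path(g,j)
path(j,a)
path(j,c)
path(j,d)
path(j,e)
path(j,g)
path(j,i)
path(j,j)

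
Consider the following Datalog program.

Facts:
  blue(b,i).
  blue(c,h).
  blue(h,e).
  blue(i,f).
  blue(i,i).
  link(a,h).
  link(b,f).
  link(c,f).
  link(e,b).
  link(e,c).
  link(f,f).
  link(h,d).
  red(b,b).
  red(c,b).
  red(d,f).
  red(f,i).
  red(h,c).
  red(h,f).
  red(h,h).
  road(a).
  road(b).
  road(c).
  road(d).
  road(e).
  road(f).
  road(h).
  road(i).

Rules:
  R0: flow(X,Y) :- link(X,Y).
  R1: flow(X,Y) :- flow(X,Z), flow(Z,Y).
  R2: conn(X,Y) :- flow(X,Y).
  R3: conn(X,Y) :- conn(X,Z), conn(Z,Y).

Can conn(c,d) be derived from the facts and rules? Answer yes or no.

no

round 1: derive flow(a,h) via R0 from link(a,h)
round 1: derive flow(b,f) via R0 from link(b,f)
round 1: derive flow(c,f) via R0 from link(c,f)
round 1: derive flow(e,b) via R0 from link(e,b)
round 1: derive flow(e,c) via R0 from link(e,c)
round 1: derive flow(f,f) via R0 from link(f,f)
round 1: derive flow(h,d) via R0 from link(h,d)
round 2: derive flow(a,d) via R1 from flow(a,h), flow(h,d)
round 2: derive flow(e,f) via R1 from flow(e,b), flow(b,f)
round 2: derive conn(a,h) via R2 from flow(a,h)
round 2: derive conn(b,f) via R2 from flow(b,f)
round 2: derive conn(c,f) via R2 from flow(c,f)
round 2: derive conn(e,b) via R2 from flow(e,b)
round 2: derive conn(e,c) via R2 from flow(e,c)
round 2: derive conn(f,f) via R2 from flow(f,f)
round 2: derive conn(h,d) via R2 from flow(h,d)
round 3: derive conn(a,d) via R2 from flow(a,d)
round 3: derive conn(e,f) via R2 from flow(e,f)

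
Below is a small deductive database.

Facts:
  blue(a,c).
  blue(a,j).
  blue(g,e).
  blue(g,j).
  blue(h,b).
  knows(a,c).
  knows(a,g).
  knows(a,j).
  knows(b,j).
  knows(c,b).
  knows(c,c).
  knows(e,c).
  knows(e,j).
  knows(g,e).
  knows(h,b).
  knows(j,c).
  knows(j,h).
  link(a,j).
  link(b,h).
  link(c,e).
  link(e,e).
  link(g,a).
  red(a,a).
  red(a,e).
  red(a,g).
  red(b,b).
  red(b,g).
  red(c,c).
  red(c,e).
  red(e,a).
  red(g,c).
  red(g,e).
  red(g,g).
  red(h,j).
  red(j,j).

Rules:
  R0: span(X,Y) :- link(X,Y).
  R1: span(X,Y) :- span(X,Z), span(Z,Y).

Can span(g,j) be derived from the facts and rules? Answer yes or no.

yes

round 1: derive span(a,j) via R0 from link(a,j)
round 1: derive span(b,h) via R0 from link(b,h)
round 1: derive span(c,e) via R0 from link(c,e)
round 1: derive span(e,e) via R0 from link(e,e)
round 1: derive span(g,a) via R0 from link(g,a)
round 2: derive span(g,j) via R1 from span(g,a), span(a,j)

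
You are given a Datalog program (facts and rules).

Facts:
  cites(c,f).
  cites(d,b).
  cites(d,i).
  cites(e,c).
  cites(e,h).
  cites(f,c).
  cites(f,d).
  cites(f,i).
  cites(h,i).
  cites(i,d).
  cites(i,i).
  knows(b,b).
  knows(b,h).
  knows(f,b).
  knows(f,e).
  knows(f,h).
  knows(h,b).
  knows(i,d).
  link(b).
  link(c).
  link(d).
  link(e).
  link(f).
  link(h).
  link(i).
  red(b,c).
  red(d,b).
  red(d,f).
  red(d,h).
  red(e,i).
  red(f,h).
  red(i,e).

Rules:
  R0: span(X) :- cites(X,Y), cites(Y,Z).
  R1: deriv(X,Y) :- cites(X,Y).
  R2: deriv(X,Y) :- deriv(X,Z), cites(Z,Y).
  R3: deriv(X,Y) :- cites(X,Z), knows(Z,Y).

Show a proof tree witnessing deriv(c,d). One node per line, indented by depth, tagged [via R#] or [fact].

deriv(c,d)  [via R2]
  deriv(c,f)  [via R1]
    cites(c,f)  [fact]
  cites(f,d)  [fact]

round 1: derive deriv(c,f) via R1 from cites(c,f)
round 1: derive deriv(d,b) via R1 from cites(d,b)
round 1: derive deriv(d,i) via R1 from cites(d,i)
round 1: derive deriv(e,c) via R1 from cites(e,c)
round 1: derive deriv(e,h) via R1 from cites(e,h)
round 1: derive deriv(f,c) via R1 from cites(f,c)
round 1: derive deriv(f,d) via R1 from cites(f,d)
round 1: derive deriv(f,i) via R1 from cites(f,i)
round 1: derive deriv(h,i) via R1 from cites(h,i)
round 1: derive deriv(i,d) via R1 from cites(i,d)
round 1: derive deriv(i,i) via R1 from cites(i,i)
round 1: derive deriv(c,b) via R3 from cites(c,f), knows(f,b)
round 1: derive deriv(c,e) via R3 from cites(c,f), knows(f,e)
round 1: derive deriv(c,h) via R3 from cites(c,f), knows(f,h)
round 1: derive deriv(d,d) via R3 from cites(d,i), knows(i,d)
round 1: derive deriv(d,h) via R3 from cites(d,b), knows(b,h)
round 1: derive deriv(e,b) via R3 from cites(e,h), knows(h,b)
round 1: derive deriv(h,d) via R3 from cites(h,i), knows(i,d)
round 2: derive deriv(c,c) via R2 from deriv(c,e), cites(e,c)
round 2: derive deriv(c,d) via R2 from deriv(c,f), cites(f,d)
round 2: derive deriv(c,i) via R2 from deriv(c,f), cites(f,i)
round 2: derive deriv(e,f) via R2 from deriv(e,c), cites(c,f)
round 2: derive deriv(e,i) via R2 from deriv(e,h), cites(h,i)
round 2: derive deriv(f,b) via R2 from deriv(f,d), cites(d,b)
round 2: derive deriv(f,f) via R2 from deriv(f,c), cites(c,f)
round 2: derive deriv(h,b) via R2 from deriv(h,d), cites(d,b)
round 2: derive deriv(i,b) via R2 from deriv(i,d), cites(d,b)
round 3: derive deriv(e,d) via R2 from deriv(e,f), cites(f,d)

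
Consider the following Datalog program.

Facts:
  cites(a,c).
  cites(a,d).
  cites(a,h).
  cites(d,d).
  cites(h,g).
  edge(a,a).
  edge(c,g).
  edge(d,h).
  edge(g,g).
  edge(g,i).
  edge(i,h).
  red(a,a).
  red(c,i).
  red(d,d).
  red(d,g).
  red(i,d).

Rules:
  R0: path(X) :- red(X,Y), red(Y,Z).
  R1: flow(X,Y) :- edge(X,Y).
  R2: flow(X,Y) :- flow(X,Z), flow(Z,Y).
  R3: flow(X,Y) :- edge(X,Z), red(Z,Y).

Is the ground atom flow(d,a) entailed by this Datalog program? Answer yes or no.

round 1: derive flow(a,a) via R1 from edge(a,a)
round 1: derive flow(c,g) via R1 from edge(c,g)
round 1: derive flow(d,h) via R1 from edge(d,h)
round 1: derive flow(g,g) via R1 from edge(g,g)
round 1: derive flow(g,i) via R1 from edge(g,i)
round 1: derive flow(i,h) via R1 from edge(i,h)
round 1: derive flow(g,d) via R3 from edge(g,i), red(i,d)
round 2: derive flow(c,d) via R2 from flow(c,g), flow(g,d)
round 2: derive flow(c,i) via R2 from flow(c,g), flow(g,i)
round 2: derive flow(g,h) via R2 from flow(g,d), flow(d,h)
round 3: derive flow(c,h) via R2 from flow(c,d), flow(d,h)

no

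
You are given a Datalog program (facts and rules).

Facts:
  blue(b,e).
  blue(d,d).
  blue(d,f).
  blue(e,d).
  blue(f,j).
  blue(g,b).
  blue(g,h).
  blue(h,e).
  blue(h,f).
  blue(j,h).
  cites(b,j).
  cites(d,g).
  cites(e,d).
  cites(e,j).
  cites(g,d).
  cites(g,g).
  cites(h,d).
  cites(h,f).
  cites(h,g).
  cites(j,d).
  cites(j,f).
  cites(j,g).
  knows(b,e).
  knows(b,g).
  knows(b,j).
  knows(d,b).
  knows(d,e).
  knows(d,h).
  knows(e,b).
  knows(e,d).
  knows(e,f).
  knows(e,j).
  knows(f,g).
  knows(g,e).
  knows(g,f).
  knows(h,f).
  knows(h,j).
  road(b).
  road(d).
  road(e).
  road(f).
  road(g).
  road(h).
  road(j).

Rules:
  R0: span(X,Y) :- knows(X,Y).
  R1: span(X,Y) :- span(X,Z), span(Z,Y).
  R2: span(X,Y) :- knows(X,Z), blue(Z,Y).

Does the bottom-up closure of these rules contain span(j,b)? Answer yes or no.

round 1: derive span(b,e) via R0 from knows(b,e)
round 1: derive span(b,g) via R0 from knows(b,g)
round 1: derive span(b,j) via R0 from knows(b,j)
round 1: derive span(d,b) via R0 from knows(d,b)
round 1: derive span(d,e) via R0 from knows(d,e)
round 1: derive span(d,h) via R0 from knows(d,h)
round 1: derive span(e,b) via R0 from knows(e,b)
round 1: derive span(e,d) via R0 from knows(e,d)
round 1: derive span(e,f) via R0 from knows(e,f)
round 1: derive span(e,j) via R0 from knows(e,j)
round 1: derive span(f,g) via R0 from knows(f,g)
round 1: derive span(g,e) via R0 from knows(g,e)
round 1: derive span(g,f) via R0 from knows(g,f)
round 1: derive span(h,f) via R0 from knows(h,f)
round 1: derive span(h,j) via R0 from knows(h,j)
round 1: derive span(b,b) via R2 from knows(b,g), blue(g,b)
round 1: derive span(b,d) via R2 from knows(b,e), blue(e,d)
round 1: derive span(b,h) via R2 from knows(b,g), blue(g,h)
round 1: derive span(d,d) via R2 from knows(d,e), blue(e,d)
round 1: derive span(d,f) via R2 from knows(d,h), blue(h,f)
round 1: derive span(e,e) via R2 from knows(e,b), blue(b,e)
round 1: derive span(e,h) via R2 from knows(e,j), blue(j,h)
round 1: derive span(f,b) via R2 from knows(f,g), blue(g,b)
round 1: derive span(f,h) via R2 from knows(f,g), blue(g,h)
round 1: derive span(g,d) via R2 from knows(g,e), blue(e,d)
round 1: derive span(g,j) via R2 from knows(g,f), blue(f,j)
round 1: derive span(h,h) via R2 from knows(h,j), blue(j,h)
round 2: derive span(b,f) via R1 from span(b,d), span(d,f)
round 2: derive span(d,g) via R1 from span(d,b), span(b,g)
round 2: derive span(d,j) via R1 from span(d,b), span(b,j)
round 2: derive span(e,g) via R1 from span(e,b), span(b,g)
round 2: derive span(f,d) via R1 from span(f,b), span(b,d)
round 2: derive span(f,e) via R1 from span(f,b), span(b,e)
round 2: derive span(f,f) via R1 from span(f,g), span(g,f)
round 2: derive span(f,j) via R1 from span(f,b), span(b,j)
round 2: derive span(g,b) via R1 from span(g,d), span(d,b)
round 2: derive span(g,g) via R1 from span(g,f), span(f,g)
round 2: derive span(g,h) via R1 from span(g,d), span(d,h)
round 2: derive span(h,b) via R1 from span(h,f), span(f,b)
round 2: derive span(h,g) via R1 from span(h,f), span(f,g)
round 3: derive span(h,d) via R1 from span(h,b), span(b,d)
round 3: derive span(h,e) via R1 from span(h,b), span(b,e)

no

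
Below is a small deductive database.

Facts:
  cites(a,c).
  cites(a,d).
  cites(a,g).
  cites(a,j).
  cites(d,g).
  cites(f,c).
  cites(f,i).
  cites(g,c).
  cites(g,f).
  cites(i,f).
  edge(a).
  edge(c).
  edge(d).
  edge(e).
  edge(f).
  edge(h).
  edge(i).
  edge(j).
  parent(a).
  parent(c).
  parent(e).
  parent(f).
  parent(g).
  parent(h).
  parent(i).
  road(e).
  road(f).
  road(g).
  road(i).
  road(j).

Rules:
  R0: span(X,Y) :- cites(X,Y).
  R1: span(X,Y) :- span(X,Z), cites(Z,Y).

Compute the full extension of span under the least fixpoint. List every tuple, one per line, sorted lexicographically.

round 1: derive span(a,c) via R0 from cites(a,c)
round 1: derive span(a,d) via R0 from cites(a,d)
round 1: derive span(a,g) via R0 from cites(a,g)
round 1: derive span(a,j) via R0 from cites(a,j)
round 1: derive span(d,g) via R0 from cites(d,g)
round 1: derive span(f,c) via R0 from cites(f,c)
round 1: derive span(f,i) via R0 from cites(f,i)
round 1: derive span(g,c) via R0 from cites(g,c)
round 1: derive span(g,f) via R0 from cites(g,f)
round 1: derive span(i,f) via R0 from cites(i,f)
round 2: derive span(a,f) via R1 from span(a,g), cites(g,f)
round 2: derive span(d,c) via R1 from span(d,g), cites(g,c)
round 2: derive span(d,f) via R1 from span(d,g), cites(g,f)
round 2: derive span(f,f) via R1 from span(f,i), cites(i,f)
round 2: derive span(g,i) via R1 from span(g,f), cites(f,i)
round 2: derive span(i,c) via R1 from span(i,f), cites(f,c)
round 2: derive span(i,i) via R1 from span(i,f), cites(f,i)
round 3: derive span(a,i) via R1 from span(a,f), cites(f,i)
round 3: derive span(d,i) via R1 from span(d,f), cites(f,i)

span(a,c)
span(a,d)
span(a,f)
span(a,g)
span(a,i)
span(a,j)
span(d,c)
span(d,f)
span(d,g)
span(d,i)
span(f,c)
span(f,f)
span(f,i)
span(g,c)
span(g,f)
span(g,i)
span(i,c)
span(i,f)
span(i,i)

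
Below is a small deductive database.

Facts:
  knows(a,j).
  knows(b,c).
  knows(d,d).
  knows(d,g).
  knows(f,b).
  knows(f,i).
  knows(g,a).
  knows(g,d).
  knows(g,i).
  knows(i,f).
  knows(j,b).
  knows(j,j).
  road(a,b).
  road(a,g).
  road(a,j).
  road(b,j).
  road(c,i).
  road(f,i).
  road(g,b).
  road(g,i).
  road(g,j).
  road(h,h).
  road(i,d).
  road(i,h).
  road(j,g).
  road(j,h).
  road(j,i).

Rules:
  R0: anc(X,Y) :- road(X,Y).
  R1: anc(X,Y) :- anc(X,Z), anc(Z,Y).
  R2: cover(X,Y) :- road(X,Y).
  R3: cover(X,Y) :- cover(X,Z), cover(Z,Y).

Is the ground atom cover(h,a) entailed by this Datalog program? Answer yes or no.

no

round 1: derive cover(a,b) via R2 from road(a,b)
round 1: derive cover(a,g) via R2 from road(a,g)
round 1: derive cover(a,j) via R2 from road(a,j)
round 1: derive cover(b,j) via R2 from road(b,j)
round 1: derive cover(c,i) via R2 from road(c,i)
round 1: derive cover(f,i) via R2 from road(f,i)
round 1: derive cover(g,b) via R2 from road(g,b)
round 1: derive cover(g,i) via R2 from road(g,i)
round 1: derive cover(g,j) via R2 from road(g,j)
round 1: derive cover(h,h) via R2 from road(h,h)
round 1: derive cover(i,d) via R2 from road(i,d)
round 1: derive cover(i,h) via R2 from road(i,h)
round 1: derive cover(j,g) via R2 from road(j,g)
round 1: derive cover(j,h) via R2 from road(j,h)
round 1: derive cover(j,i) via R2 from road(j,i)
round 2: derive cover(a,h) via R3 from cover(a,j), cover(j,h)
round 2: derive cover(a,i) via R3 from cover(a,g), cover(g,i)
round 2: derive cover(b,g) via R3 from cover(b,j), cover(j,g)
round 2: derive cover(b,h) via R3 from cover(b,j), cover(j,h)
round 2: derive cover(b,i) via R3 from cover(b,j), cover(j,i)
round 2: derive cover(c,d) via R3 from cover(c,i), cover(i,d)
round 2: derive cover(c,h) via R3 from cover(c,i), cover(i,h)
round 2: derive cover(f,d) via R3 from cover(f,i), cover(i,d)
round 2: derive cover(f,h) via R3 from cover(f,i), cover(i,h)
round 2: derive cover(g,d) via R3 from cover(g,i), cover(i,d)
round 2: derive cover(g,g) via R3 from cover(g,j), cover(j,g)
round 2: derive cover(g,h) via R3 from cover(g,i), cover(i,h)
round 2: derive cover(j,b) via R3 from cover(j,g), cover(g,b)
round 2: derive cover(j,d) via R3 from cover(j,i), cover(i,d)
round 2: derive cover(j,j) via R3 from cover(j,g), cover(g,j)
round 3: derive cover(a,d) via R3 from cover(a,g), cover(g,d)
round 3: derive cover(b,b) via R3 from cover(b,g), cover(g,b)
round 3: derive cover(b,d) via R3 from cover(b,g), cover(g,d)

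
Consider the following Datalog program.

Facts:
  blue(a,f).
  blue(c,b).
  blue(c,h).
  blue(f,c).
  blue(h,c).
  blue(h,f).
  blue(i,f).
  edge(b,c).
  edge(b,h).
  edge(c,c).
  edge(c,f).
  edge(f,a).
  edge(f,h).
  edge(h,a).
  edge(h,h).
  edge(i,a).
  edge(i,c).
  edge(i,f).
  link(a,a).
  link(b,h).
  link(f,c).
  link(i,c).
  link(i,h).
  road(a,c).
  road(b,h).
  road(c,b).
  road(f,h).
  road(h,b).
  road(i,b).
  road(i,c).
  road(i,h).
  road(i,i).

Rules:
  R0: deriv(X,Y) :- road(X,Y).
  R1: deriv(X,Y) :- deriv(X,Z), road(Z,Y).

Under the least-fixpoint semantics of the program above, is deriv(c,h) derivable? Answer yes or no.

yes

round 1: derive deriv(a,c) via R0 from road(a,c)
round 1: derive deriv(b,h) via R0 from road(b,h)
round 1: derive deriv(c,b) via R0 from road(c,b)
round 1: derive deriv(f,h) via R0 from road(f,h)
round 1: derive deriv(h,b) via R0 from road(h,b)
round 1: derive deriv(i,b) via R0 from road(i,b)
round 1: derive deriv(i,c) via R0 from road(i,c)
round 1: derive deriv(i,h) via R0 from road(i,h)
round 1: derive deriv(i,i) via R0 from road(i,i)
round 2: derive deriv(a,b) via R1 from deriv(a,c), road(c,b)
round 2: derive deriv(b,b) via R1 from deriv(b,h), road(h,b)
round 2: derive deriv(c,h) via R1 from deriv(c,b), road(b,h)
round 2: derive deriv(f,b) via R1 from deriv(f,h), road(h,b)
round 2: derive deriv(h,h) via R1 from deriv(h,b), road(b,h)
round 3: derive deriv(a,h) via R1 from deriv(a,b), road(b,h)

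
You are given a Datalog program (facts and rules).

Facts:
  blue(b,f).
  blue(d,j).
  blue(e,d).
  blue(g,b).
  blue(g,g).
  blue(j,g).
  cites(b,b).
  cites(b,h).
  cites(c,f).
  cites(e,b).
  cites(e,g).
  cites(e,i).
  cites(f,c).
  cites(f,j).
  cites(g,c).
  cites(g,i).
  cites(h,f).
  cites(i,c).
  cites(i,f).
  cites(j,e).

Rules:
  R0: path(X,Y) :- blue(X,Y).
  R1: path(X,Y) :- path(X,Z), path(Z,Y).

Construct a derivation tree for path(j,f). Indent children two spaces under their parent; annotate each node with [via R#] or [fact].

round 1: derive path(b,f) via R0 from blue(b,f)
round 1: derive path(d,j) via R0 from blue(d,j)
round 1: derive path(e,d) via R0 from blue(e,d)
round 1: derive path(g,b) via R0 from blue(g,b)
round 1: derive path(g,g) via R0 from blue(g,g)
round 1: derive path(j,g) via R0 from blue(j,g)
round 2: derive path(d,g) via R1 from path(d,j), path(j,g)
round 2: derive path(e,j) via R1 from path(e,d), path(d,j)
round 2: derive path(g,f) via R1 from path(g,b), path(b,f)
round 2: derive path(j,b) via R1 from path(j,g), path(g,b)
round 3: derive path(d,b) via R1 from path(d,g), path(g,b)
round 3: derive path(d,f) via R1 from path(d,g), path(g,f)
round 3: derive path(e,b) via R1 from path(e,j), path(j,b)
round 3: derive path(e,g) via R1 from path(e,d), path(d,g)
round 3: derive path(j,f) via R1 from path(j,b), path(b,f)
round 4: derive path(e,f) via R1 from path(e,b), path(b,f)

path(j,f)  [via R1]
  path(j,b)  [via R1]
    path(j,g)  [via R0]
      blue(j,g)  [fact]
    path(g,b)  [via R0]
      blue(g,b)  [fact]
  path(b,f)  [via R0]
    blue(b,f)  [fact]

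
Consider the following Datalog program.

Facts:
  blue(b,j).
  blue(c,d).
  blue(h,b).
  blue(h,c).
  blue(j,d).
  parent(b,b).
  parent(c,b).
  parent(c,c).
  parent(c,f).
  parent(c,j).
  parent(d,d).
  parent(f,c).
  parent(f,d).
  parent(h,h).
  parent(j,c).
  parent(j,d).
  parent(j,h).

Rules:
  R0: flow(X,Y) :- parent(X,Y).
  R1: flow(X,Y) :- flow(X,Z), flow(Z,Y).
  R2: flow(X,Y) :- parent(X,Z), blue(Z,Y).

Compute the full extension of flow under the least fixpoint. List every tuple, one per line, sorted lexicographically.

round 1: derive flow(b,b) via R0 from parent(b,b)
round 1: derive flow(c,b) via R0 from parent(c,b)
round 1: derive flow(c,c) via R0 from parent(c,c)
round 1: derive flow(c,f) via R0 from parent(c,f)
round 1: derive flow(c,j) via R0 from parent(c,j)
round 1: derive flow(d,d) via R0 from parent(d,d)
round 1: derive flow(f,c) via R0 from parent(f,c)
round 1: derive flow(f,d) via R0 from parent(f,d)
round 1: derive flow(h,h) via R0 from parent(h,h)
round 1: derive flow(j,c) via R0 from parent(j,c)
round 1: derive flow(j,d) via R0 from parent(j,d)
round 1: derive flow(j,h) via R0 from parent(j,h)
round 1: derive flow(b,j) via R2 from parent(b,b), blue(b,j)
round 1: derive flow(c,d) via R2 from parent(c,c), blue(c,d)
round 1: derive flow(h,b) via R2 from parent(h,h), blue(h,b)
round 1: derive flow(h,c) via R2 from parent(h,h), blue(h,c)
round 1: derive flow(j,b) via R2 from parent(j,h), blue(h,b)
round 2: derive flow(b,c) via R1 from flow(b,j), flow(j,c)
round 2: derive flow(b,d) via R1 from flow(b,j), flow(j,d)
round 2: derive flow(b,h) via R1 from flow(b,j), flow(j,h)
round 2: derive flow(c,h) via R1 from flow(c,j), flow(j,h)
round 2: derive flow(f,b) via R1 from flow(f,c), flow(c,b)
round 2: derive flow(f,f) via R1 from flow(f,c), flow(c,f)
round 2: derive flow(f,j) via R1 from flow(f,c), flow(c,j)
round 2: derive flow(h,d) via R1 from flow(h,c), flow(c,d)
round 2: derive flow(h,f) via R1 from flow(h,c), flow(c,f)
round 2: derive flow(h,j) via R1 from flow(h,b), flow(b,j)
round 2: derive flow(j,f) via R1 from flow(j,c), flow(c,f)
round 2: derive flow(j,j) via R1 from flow(j,b), flow(b,j)
round 3: derive flow(b,f) via R1 from flow(b,c), flow(c,f)
round 3: derive flow(f,h) via R1 from flow(f,b), flow(b,h)

flow(b,b)
flow(b,c)
flow(b,d)
flow(b,f)
flow(b,h)
flow(b,j)
flow(c,b)
flow(c,c)
flow(c,d)
flow(c,f)
flow(c,h)
flow(c,j)
flow(d,d)
flow(f,b)
flow(f,c)
flow(f,d)
flow(f,f)
flow(f,h)
flow(f,j)
flow(h,b)
flow(h,c)
flow(h,d)
flow(h,f)
flow(h,h)
flow(h,j)
flow(j,b)
flow(j,c)
flow(j,d)
flow(j,f)
flow(j,h)
flow(j,j)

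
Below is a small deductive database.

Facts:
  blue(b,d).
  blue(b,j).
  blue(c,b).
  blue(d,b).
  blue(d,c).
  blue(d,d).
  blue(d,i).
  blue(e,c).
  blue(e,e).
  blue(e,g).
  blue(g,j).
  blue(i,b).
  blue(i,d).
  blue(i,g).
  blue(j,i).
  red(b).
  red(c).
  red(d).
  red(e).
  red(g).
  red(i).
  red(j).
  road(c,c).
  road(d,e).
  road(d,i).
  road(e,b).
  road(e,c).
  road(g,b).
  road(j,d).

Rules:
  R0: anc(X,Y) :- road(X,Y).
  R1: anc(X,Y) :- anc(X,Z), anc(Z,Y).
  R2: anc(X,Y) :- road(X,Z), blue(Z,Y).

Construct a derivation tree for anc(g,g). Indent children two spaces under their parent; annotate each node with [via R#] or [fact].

anc(g,g)  [via R1]
  anc(g,d)  [via R2]
    road(g,b)  [fact]
    blue(b,d)  [fact]
  anc(d,g)  [via R2]
    road(d,e)  [fact]
    blue(e,g)  [fact]

round 1: derive anc(c,c) via R0 from road(c,c)
round 1: derive anc(d,e) via R0 from road(d,e)
round 1: derive anc(d,i) via R0 from road(d,i)
round 1: derive anc(e,b) via R0 from road(e,b)
round 1: derive anc(e,c) via R0 from road(e,c)
round 1: derive anc(g,b) via R0 from road(g,b)
round 1: derive anc(j,d) via R0 from road(j,d)
round 1: derive anc(c,b) via R2 from road(c,c), blue(c,b)
round 1: derive anc(d,b) via R2 from road(d,i), blue(i,b)
round 1: derive anc(d,c) via R2 from road(d,e), blue(e,c)
round 1: derive anc(d,d) via R2 from road(d,i), blue(i,d)
round 1: derive anc(d,g) via R2 from road(d,e), blue(e,g)
round 1: derive anc(e,d) via R2 from road(e,b), blue(b,d)
round 1: derive anc(e,j) via R2 from road(e,b), blue(b,j)
round 1: derive anc(g,d) via R2 from road(g,b), blue(b,d)
round 1: derive anc(g,j) via R2 from road(g,b), blue(b,j)
round 1: derive anc(j,b) via R2 from road(j,d), blue(d,b)
round 1: derive anc(j,c) via R2 from road(j,d), blue(d,c)
round 1: derive anc(j,i) via R2 from road(j,d), blue(d,i)
round 2: derive anc(d,j) via R1 from anc(d,e), anc(e,j)
round 2: derive anc(e,e) via R1 from anc(e,d), anc(d,e)
round 2: derive anc(e,g) via R1 from anc(e,d), anc(d,g)
round 2: derive anc(e,i) via R1 from anc(e,d), anc(d,i)
round 2: derive anc(g,c) via R1 from anc(g,d), anc(d,c)
round 2: derive anc(g,e) via R1 from anc(g,d), anc(d,e)
round 2: derive anc(g,g) via R1 from anc(g,d), anc(d,g)
round 2: derive anc(g,i) via R1 from anc(g,d), anc(d,i)
round 2: derive anc(j,e) via R1 from anc(j,d), anc(d,e)
round 2: derive anc(j,g) via R1 from anc(j,d), anc(d,g)
round 3: derive anc(j,j) via R1 from anc(j,d), anc(d,j)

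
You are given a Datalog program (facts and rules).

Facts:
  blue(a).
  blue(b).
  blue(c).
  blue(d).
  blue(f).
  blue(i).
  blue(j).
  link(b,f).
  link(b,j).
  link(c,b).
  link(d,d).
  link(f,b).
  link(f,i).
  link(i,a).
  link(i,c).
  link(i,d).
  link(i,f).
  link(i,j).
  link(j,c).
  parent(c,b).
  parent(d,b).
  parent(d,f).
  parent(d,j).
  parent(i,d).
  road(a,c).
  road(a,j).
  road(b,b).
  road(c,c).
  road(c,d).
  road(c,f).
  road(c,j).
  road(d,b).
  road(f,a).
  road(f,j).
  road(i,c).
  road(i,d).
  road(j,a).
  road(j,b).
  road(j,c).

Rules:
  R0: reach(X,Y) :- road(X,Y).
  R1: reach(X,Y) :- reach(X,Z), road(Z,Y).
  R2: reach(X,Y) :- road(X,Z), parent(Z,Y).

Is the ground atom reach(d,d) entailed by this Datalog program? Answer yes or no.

no

round 1: derive reach(a,c) via R0 from road(a,c)
round 1: derive reach(a,j) via R0 from road(a,j)
round 1: derive reach(b,b) via R0 from road(b,b)
round 1: derive reach(c,c) via R0 from road(c,c)
round 1: derive reach(c,d) via R0 from road(c,d)
round 1: derive reach(c,f) via R0 from road(c,f)
round 1: derive reach(c,j) via R0 from road(c,j)
round 1: derive reach(d,b) via R0 from road(d,b)
round 1: derive reach(f,a) via R0 from road(f,a)
round 1: derive reach(f,j) via R0 from road(f,j)
round 1: derive reach(i,c) via R0 from road(i,c)
round 1: derive reach(i,d) via R0 from road(i,d)
round 1: derive reach(j,a) via R0 from road(j,a)
round 1: derive reach(j,b) via R0 from road(j,b)
round 1: derive reach(j,c) via R0 from road(j,c)
round 1: derive reach(a,b) via R2 from road(a,c), parent(c,b)
round 1: derive reach(c,b) via R2 from road(c,c), parent(c,b)
round 1: derive reach(i,b) via R2 from road(i,c), parent(c,b)
round 1: derive reach(i,f) via R2 from road(i,d), parent(d,f)
round 1: derive reach(i,j) via R2 from road(i,d), parent(d,j)
round 2: derive reach(a,a) via R1 from reach(a,j), road(j,a)
round 2: derive reach(a,d) via R1 from reach(a,c), road(c,d)
round 2: derive reach(a,f) via R1 from reach(a,c), road(c,f)
round 2: derive reach(c,a) via R1 from reach(c,f), road(f,a)
round 2: derive reach(f,b) via R1 from reach(f,j), road(j,b)
round 2: derive reach(f,c) via R1 from reach(f,a), road(a,c)
round 2: derive reach(i,a) via R1 from reach(i,f), road(f,a)
round 2: derive reach(j,d) via R1 from reach(j,c), road(c,d)
round 2: derive reach(j,f) via R1 from reach(j,c), road(c,f)
round 2: derive reach(j,j) via R1 from reach(j,a), road(a,j)
round 3: derive reach(f,d) via R1 from reach(f,c), road(c,d)
round 3: derive reach(f,f) via R1 from reach(f,c), road(c,f)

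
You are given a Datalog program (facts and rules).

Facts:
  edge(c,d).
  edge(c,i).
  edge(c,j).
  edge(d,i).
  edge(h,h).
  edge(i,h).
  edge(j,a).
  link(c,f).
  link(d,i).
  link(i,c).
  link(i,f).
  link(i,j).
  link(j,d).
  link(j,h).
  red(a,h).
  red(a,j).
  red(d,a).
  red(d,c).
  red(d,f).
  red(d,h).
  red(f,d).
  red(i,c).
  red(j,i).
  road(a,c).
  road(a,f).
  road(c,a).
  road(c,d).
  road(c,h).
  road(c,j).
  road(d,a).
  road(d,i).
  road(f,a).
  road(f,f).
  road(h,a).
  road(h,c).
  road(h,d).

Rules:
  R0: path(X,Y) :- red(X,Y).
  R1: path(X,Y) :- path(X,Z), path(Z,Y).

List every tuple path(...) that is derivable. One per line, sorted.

round 1: derive path(a,h) via R0 from red(a,h)
round 1: derive path(a,j) via R0 from red(a,j)
round 1: derive path(d,a) via R0 from red(d,a)
round 1: derive path(d,c) via R0 from red(d,c)
round 1: derive path(d,f) via R0 from red(d,f)
round 1: derive path(d,h) via R0 from red(d,h)
round 1: derive path(f,d) via R0 from red(f,d)
round 1: derive path(i,c) via R0 from red(i,c)
round 1: derive path(j,i) via R0 from red(j,i)
round 2: derive path(a,i) via R1 from path(a,j), path(j,i)
round 2: derive path(d,d) via R1 from path(d,f), path(f,d)
round 2: derive path(d,j) via R1 from path(d,a), path(a,j)
round 2: derive path(f,a) via R1 from path(f,d), path(d,a)
round 2: derive path(f,c) via R1 from path(f,d), path(d,c)
round 2: derive path(f,f) via R1 from path(f,d), path(d,f)
round 2: derive path(f,h) via R1 from path(f,d), path(d,h)
round 2: derive path(j,c) via R1 from path(j,i), path(i,c)
round 3: derive path(a,c) via R1 from path(a,i), path(i,c)
round 3: derive path(d,i) via R1 from path(d,a), path(a,i)
round 3: derive path(f,i) via R1 from path(f,a), path(a,i)
round 3: derive path(f,j) via R1 from path(f,a), path(a,j)

path(a,c)
path(a,h)
path(a,i)
path(a,j)
path(d,a)
path(d,c)
path(d,d)
path(d,f)
path(d,h)
path(d,i)
path(d,j)
path(f,a)
path(f,c)
path(f,d)
path(f,f)
path(f,h)
path(f,i)
path(f,j)
path(i,c)
path(j,c)
path(j,i)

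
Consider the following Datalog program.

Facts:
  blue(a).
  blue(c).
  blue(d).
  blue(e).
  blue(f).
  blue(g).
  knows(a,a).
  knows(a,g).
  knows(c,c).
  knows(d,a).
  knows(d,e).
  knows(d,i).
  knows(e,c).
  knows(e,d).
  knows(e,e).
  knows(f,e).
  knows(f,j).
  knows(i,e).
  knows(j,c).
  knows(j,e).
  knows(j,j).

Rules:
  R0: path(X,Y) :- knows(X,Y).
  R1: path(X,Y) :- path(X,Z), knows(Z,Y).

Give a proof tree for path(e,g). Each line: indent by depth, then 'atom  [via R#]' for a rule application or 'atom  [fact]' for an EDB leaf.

path(e,g)  [via R1]
  path(e,a)  [via R1]
    path(e,d)  [via R0]
      knows(e,d)  [fact]
    knows(d,a)  [fact]
  knows(a,g)  [fact]

round 1: derive path(a,a) via R0 from knows(a,a)
round 1: derive path(a,g) via R0 from knows(a,g)
round 1: derive path(c,c) via R0 from knows(c,c)
round 1: derive path(d,a) via R0 from knows(d,a)
round 1: derive path(d,e) via R0 from knows(d,e)
round 1: derive path(d,i) via R0 from knows(d,i)
round 1: derive path(e,c) via R0 from knows(e,c)
round 1: derive path(e,d) via R0 from knows(e,d)
round 1: derive path(e,e) via R0 from knows(e,e)
round 1: derive path(f,e) via R0 from knows(f,e)
round 1: derive path(f,j) via R0 from knows(f,j)
round 1: derive path(i,e) via R0 from knows(i,e)
round 1: derive path(j,c) via R0 from knows(j,c)
round 1: derive path(j,e) via R0 from knows(j,e)
round 1: derive path(j,j) via R0 from knows(j,j)
round 2: derive path(d,c) via R1 from path(d,e), knows(e,c)
round 2: derive path(d,d) via R1 from path(d,e), knows(e,d)
round 2: derive path(d,g) via R1 from path(d,a), knows(a,g)
round 2: derive path(e,a) via R1 from path(e,d), knows(d,a)
round 2: derive path(e,i) via R1 from path(e,d), knows(d,i)
round 2: derive path(f,c) via R1 from path(f,e), knows(e,c)
round 2: derive path(f,d) via R1 from path(f,e), knows(e,d)
round 2: derive path(i,c) via R1 from path(i,e), knows(e,c)
round 2: derive path(i,d) via R1 from path(i,e), knows(e,d)
round 2: derive path(j,d) via R1 from path(j,e), knows(e,d)
round 3: derive path(e,g) via R1 from path(e,a), knows(a,g)
round 3: derive path(f,a) via R1 from path(f,d), knows(d,a)
round 3: derive path(f,i) via R1 from path(f,d), knows(d,i)
round 3: derive path(i,a) via R1 from path(i,d), knows(d,a)
round 3: derive path(i,i) via R1 from path(i,d), knows(d,i)
round 3: derive path(j,a) via R1 from path(j,d), knows(d,a)
round 3: derive path(j,i) via R1 from path(j,d), knows(d,i)
round 4: derive path(f,g) via R1 from path(f,a), knows(a,g)
round 4: derive path(i,g) via R1 from path(i,a), knows(a,g)
round 4: derive path(j,g) via R1 from path(j,a), knows(a,g)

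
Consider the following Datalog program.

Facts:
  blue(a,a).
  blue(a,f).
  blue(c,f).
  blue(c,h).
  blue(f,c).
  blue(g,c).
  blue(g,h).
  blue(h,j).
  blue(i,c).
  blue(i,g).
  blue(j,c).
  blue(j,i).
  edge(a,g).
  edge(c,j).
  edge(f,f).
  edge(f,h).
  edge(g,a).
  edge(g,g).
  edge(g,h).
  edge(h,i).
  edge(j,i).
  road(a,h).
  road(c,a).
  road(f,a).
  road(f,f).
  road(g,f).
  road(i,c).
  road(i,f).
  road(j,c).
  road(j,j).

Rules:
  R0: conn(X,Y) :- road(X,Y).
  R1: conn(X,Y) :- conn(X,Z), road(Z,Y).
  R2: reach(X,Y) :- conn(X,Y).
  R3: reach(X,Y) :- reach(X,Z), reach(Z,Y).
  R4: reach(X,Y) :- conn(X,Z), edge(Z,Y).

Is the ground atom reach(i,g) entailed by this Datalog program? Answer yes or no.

yes

round 1: derive conn(a,h) via R0 from road(a,h)
round 1: derive conn(c,a) via R0 from road(c,a)
round 1: derive conn(f,a) via R0 from road(f,a)
round 1: derive conn(f,f) via R0 from road(f,f)
round 1: derive conn(g,f) via R0 from road(g,f)
round 1: derive conn(i,c) via R0 from road(i,c)
round 1: derive conn(i,f) via R0 from road(i,f)
round 1: derive conn(j,c) via R0 from road(j,c)
round 1: derive conn(j,j) via R0 from road(j,j)
round 2: derive conn(c,h) via R1 from conn(c,a), road(a,h)
round 2: derive conn(f,h) via R1 from conn(f,a), road(a,h)
round 2: derive conn(g,a) via R1 from conn(g,f), road(f,a)
round 2: derive conn(i,a) via R1 from conn(i,c), road(c,a)
round 2: derive conn(j,a) via R1 from conn(j,c), road(c,a)
round 2: derive reach(a,h) via R2 from conn(a,h)
round 2: derive reach(c,a) via R2 from conn(c,a)
round 2: derive reach(f,a) via R2 from conn(f,a)
round 2: derive reach(f,f) via R2 from conn(f,f)
round 2: derive reach(g,f) via R2 from conn(g,f)
round 2: derive reach(i,c) via R2 from conn(i,c)
round 2: derive reach(i,f) via R2 from conn(i,f)
round 2: derive reach(j,c) via R2 from conn(j,c)
round 2: derive reach(j,j) via R2 from conn(j,j)
round 2: derive reach(a,i) via R4 from conn(a,h), edge(h,i)
round 2: derive reach(c,g) via R4 from conn(c,a), edge(a,g)
round 2: derive reach(f,g) via R4 from conn(f,a), edge(a,g)
round 2: derive reach(f,h) via R4 from conn(f,f), edge(f,h)
round 2: derive reach(g,h) via R4 from conn(g,f), edge(f,h)
round 2: derive reach(i,h) via R4 from conn(i,f), edge(f,h)
round 2: derive reach(i,j) via R4 from conn(i,c), edge(c,j)
round 2: derive reach(j,i) via R4 from conn(j,j), edge(j,i)
round 3: derive conn(g,h) via R1 from conn(g,a), road(a,h)
round 3: derive conn(i,h) via R1 from conn(i,a), road(a,h)
round 3: derive conn(j,h) via R1 from conn(j,a), road(a,h)
round 3: derive reach(c,h) via R2 from conn(c,h)
round 3: derive reach(g,a) via R2 from conn(g,a)
round 3: derive reach(i,a) via R2 from conn(i,a)
round 3: derive reach(j,a) via R2 from conn(j,a)
round 3: derive reach(a,c) via R3 from reach(a,i), reach(i,c)
round 3: derive reach(a,f) via R3 from reach(a,i), reach(i,f)
round 3: derive reach(a,j) via R3 from reach(a,i), reach(i,j)
round 3: derive reach(c,f) via R3 from reach(c,g), reach(g,f)
round 3: derive reach(c,i) via R3 from reach(c,a), reach(a,i)
round 3: derive reach(f,i) via R3 from reach(f,a), reach(a,i)
round 3: derive reach(g,g) via R3 from reach(g,f), reach(f,g)
round 3: derive reach(i,g) via R3 from reach(i,c), reach(c,g)
round 3: derive reach(i,i) via R3 from reach(i,j), reach(j,i)
round 3: derive reach(j,f) via R3 from reach(j,i), reach(i,f)
round 3: derive reach(j,g) via R3 from reach(j,c), reach(c,g)
round 3: derive reach(j,h) via R3 from reach(j,i), reach(i,h)
round 4: derive reach(a,a) via R3 from reach(a,c), reach(c,a)
round 4: derive reach(a,g) via R3 from reach(a,c), reach(c,g)
round 4: derive reach(c,c) via R3 from reach(c,a), reach(a,c)
round 4: derive reach(c,j) via R3 from reach(c,a), reach(a,j)
round 4: derive reach(f,c) via R3 from reach(f,a), reach(a,c)
round 4: derive reach(f,j) via R3 from reach(f,a), reach(a,j)
round 4: derive reach(g,c) via R3 from reach(g,a), reach(a,c)
round 4: derive reach(g,i) via R3 from reach(g,a), reach(a,i)
round 4: derive reach(g,j) via R3 from reach(g,a), reach(a,j)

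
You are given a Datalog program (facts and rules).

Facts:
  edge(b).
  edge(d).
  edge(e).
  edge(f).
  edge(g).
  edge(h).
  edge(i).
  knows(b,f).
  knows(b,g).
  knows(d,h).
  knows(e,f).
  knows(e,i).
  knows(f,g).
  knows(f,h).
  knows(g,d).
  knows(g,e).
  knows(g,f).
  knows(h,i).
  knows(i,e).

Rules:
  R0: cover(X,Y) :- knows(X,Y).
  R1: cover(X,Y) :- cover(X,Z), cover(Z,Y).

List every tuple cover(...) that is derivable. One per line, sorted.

cover(b,d)
cover(b,e)
cover(b,f)
cover(b,g)
cover(b,h)
cover(b,i)
cover(d,d)
cover(d,e)
cover(d,f)
cover(d,g)
cover(d,h)
cover(d,i)
cover(e,d)
cover(e,e)
cover(e,f)
cover(e,g)
cover(e,h)
cover(e,i)
cover(f,d)
cover(f,e)
cover(f,f)
cover(f,g)
cover(f,h)
cover(f,i)
cover(g,d)
cover(g,e)
cover(g,f)
cover(g,g)
cover(g,h)
cover(g,i)
cover(h,d)
cover(h,e)
cover(h,f)
cover(h,g)
cover(h,h)
cover(h,i)
cover(i,d)
cover(i,e)
cover(i,f)
cover(i,g)
cover(i,h)
cover(i,i)

round 1: derive cover(b,f) via R0 from knows(b,f)
round 1: derive cover(b,g) via R0 from knows(b,g)
round 1: derive cover(d,h) via R0 from knows(d,h)
round 1: derive cover(e,f) via R0 from knows(e,f)
round 1: derive cover(e,i) via R0 from knows(e,i)
round 1: derive cover(f,g) via R0 from knows(f,g)
round 1: derive cover(f,h) via R0 from knows(f,h)
round 1: derive cover(g,d) via R0 from knows(g,d)
round 1: derive cover(g,e) via R0 from knows(g,e)
round 1: derive cover(g,f) via R0 from knows(g,f)
round 1: derive cover(h,i) via R0 from knows(h,i)
round 1: derive cover(i,e) via R0 from knows(i,e)
round 2: derive cover(b,d) via R1 from cover(b,g), cover(g,d)
round 2: derive cover(b,e) via R1 from cover(b,g), cover(g,e)
round 2: derive cover(b,h) via R1 from cover(b,f), cover(f,h)
round 2: derive cover(d,i) via R1 from cover(d,h), cover(h,i)
round 2: derive cover(e,e) via R1 from cover(e,i), cover(i,e)
round 2: derive cover(e,g) via R1 from cover(e,f), cover(f,g)
round 2: derive cover(e,h) via R1 from cover(e,f), cover(f,h)
round 2: derive cover(f,d) via R1 from cover(f,g), cover(g,d)
round 2: derive cover(f,e) via R1 from cover(f,g), cover(g,e)
round 2: derive cover(f,f) via R1 from cover(f,g), cover(g,f)
round 2: derive cover(f,i) via R1 from cover(f,h), cover(h,i)
round 2: derive cover(g,g) via R1 from cover(g,f), cover(f,g)
round 2: derive cover(g,h) via R1 from cover(g,d), cover(d,h)
round 2: derive cover(g,i) via R1 from cover(g,e), cover(e,i)
round 2: derive cover(h,e) via R1 from cover(h,i), cover(i,e)
round 2: derive cover(i,f) via R1 from cover(i,e), cover(e,f)
round 2: derive cover(i,i) via R1 from cover(i,e), cover(e,i)
round 3: derive cover(b,i) via R1 from cover(b,d), cover(d,i)
round 3: derive cover(d,e) via R1 from cover(d,h), cover(h,e)
round 3: derive cover(d,f) via R1 from cover(d,i), cover(i,f)
round 3: derive cover(e,d) via R1 from cover(e,f), cover(f,d)
round 3: derive cover(h,f) via R1 from cover(h,e), cover(e,f)
round 3: derive cover(h,g) via R1 from cover(h,e), cover(e,g)
round 3: derive cover(h,h) via R1 from cover(h,e), cover(e,h)
round 3: derive cover(i,d) via R1 from cover(i,f), cover(f,d)
round 3: derive cover(i,g) via R1 from cover(i,e), cover(e,g)
round 3: derive cover(i,h) via R1 from cover(i,e), cover(e,h)
round 4: derive cover(d,d) via R1 from cover(d,e), cover(e,d)
round 4: derive cover(d,g) via R1 from cover(d,e), cover(e,g)
round 4: derive cover(h,d) via R1 from cover(h,e), cover(e,d)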